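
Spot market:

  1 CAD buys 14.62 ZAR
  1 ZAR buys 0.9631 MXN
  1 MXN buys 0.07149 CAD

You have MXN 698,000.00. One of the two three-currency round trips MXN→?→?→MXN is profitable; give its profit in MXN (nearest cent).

Profitable loop is MXN → CAD → ZAR → MXN:
MXN 698,000.00 × 0.07149 = CAD 49,900.02
CAD 49,900.02 × 14.62 = ZAR 729,538.29
ZAR 729,538.29 × 0.9631 = MXN 702,618.33
Profit = MXN 702,618.33 − MXN 698,000.00

Profit: MXN 4,618.33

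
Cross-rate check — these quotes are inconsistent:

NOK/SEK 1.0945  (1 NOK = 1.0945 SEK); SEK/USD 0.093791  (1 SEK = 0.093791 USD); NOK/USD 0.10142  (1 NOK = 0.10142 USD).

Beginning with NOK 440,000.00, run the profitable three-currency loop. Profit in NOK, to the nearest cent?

Profitable loop is NOK → SEK → USD → NOK:
NOK 440,000.00 × 1.0945 = SEK 481,580.00
SEK 481,580.00 × 0.093791 = USD 45,167.87
USD 45,167.87 ÷ 0.10142 = NOK 445,354.66
Profit = NOK 445,354.66 − NOK 440,000.00

Profit: NOK 5,354.66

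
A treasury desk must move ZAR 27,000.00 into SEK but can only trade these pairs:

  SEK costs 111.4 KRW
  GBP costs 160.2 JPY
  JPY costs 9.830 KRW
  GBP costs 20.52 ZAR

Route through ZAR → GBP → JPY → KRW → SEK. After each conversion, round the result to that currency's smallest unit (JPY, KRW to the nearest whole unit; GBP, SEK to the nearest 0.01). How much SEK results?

ZAR 27,000.00 ÷ 20.52 = GBP 1,315.79
GBP 1,315.79 × 160.2 = JPY 210,790
JPY 210,790 × 9.830 = KRW 2,072,066
KRW 2,072,066 ÷ 111.4 = SEK 18,600.23

SEK 18,600.23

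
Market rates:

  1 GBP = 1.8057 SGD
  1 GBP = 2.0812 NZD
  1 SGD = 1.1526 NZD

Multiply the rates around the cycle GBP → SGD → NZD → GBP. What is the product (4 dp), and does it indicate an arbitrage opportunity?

Around GBP → SGD → NZD → GBP: 1 × 1.8057 × 1.1526 ÷ 2.0812 = 1.000024
Product ≈ 1 (deviation 0.002%, within rounding noise).

1.0000 (no arbitrage)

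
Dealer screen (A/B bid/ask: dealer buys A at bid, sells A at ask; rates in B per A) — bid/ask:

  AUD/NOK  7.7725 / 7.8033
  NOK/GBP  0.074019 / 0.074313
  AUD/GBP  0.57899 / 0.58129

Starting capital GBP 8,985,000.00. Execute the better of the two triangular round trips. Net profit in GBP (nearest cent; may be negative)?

Best loop GBP → NOK → AUD → GBP:
GBP 8,985,000.00 ÷ 0.074313 (buy NOK at ask) = NOK 120,907,512.82
NOK 120,907,512.82 ÷ 7.8033 (buy AUD at ask) = AUD 15,494,407.86
AUD 15,494,407.86 × 0.57899 (sell AUD at bid) = GBP 8,971,107.20

Net result: GBP -13,892.80 (no profitable arbitrage after spreads)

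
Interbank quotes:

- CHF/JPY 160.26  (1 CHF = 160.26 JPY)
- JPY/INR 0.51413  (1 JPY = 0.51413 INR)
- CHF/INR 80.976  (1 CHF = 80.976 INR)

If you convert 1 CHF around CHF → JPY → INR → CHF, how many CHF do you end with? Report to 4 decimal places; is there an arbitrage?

1.0175 (arbitrage exists)

Around CHF → JPY → INR → CHF: 1 × 160.26 × 0.51413 ÷ 80.976 = 1.017517
Product > 1; profitable direction is CHF → JPY → INR → CHF.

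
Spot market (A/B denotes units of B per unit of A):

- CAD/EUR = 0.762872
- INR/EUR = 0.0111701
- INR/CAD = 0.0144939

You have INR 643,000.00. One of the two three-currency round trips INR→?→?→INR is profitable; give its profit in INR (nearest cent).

Profit: INR 6,577.69

Profitable loop is INR → EUR → CAD → INR:
INR 643,000.00 × 0.0111701 = EUR 7,182.37
EUR 7,182.37 ÷ 0.762872 = CAD 9,414.91
CAD 9,414.91 ÷ 0.0144939 = INR 649,577.69
Profit = INR 649,577.69 − INR 643,000.00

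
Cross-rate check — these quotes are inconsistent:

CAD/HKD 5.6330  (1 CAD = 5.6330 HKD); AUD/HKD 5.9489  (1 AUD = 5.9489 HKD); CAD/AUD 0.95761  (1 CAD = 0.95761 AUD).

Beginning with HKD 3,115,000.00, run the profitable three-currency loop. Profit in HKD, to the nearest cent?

Profit: HKD 35,240.00

Profitable loop is HKD → CAD → AUD → HKD:
HKD 3,115,000.00 ÷ 5.6330 = CAD 552,991.30
CAD 552,991.30 × 0.95761 = AUD 529,550.00
AUD 529,550.00 × 5.9489 = HKD 3,150,240.00
Profit = HKD 3,150,240.00 − HKD 3,115,000.00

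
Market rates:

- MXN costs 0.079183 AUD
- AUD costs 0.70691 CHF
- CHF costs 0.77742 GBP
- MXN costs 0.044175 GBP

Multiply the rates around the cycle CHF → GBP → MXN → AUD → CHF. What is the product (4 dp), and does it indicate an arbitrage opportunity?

0.9851 (arbitrage exists)

Around CHF → GBP → MXN → AUD → CHF: 1 × 0.77742 ÷ 0.044175 × 0.079183 × 0.70691 = 0.985088
Product < 1; profitable direction is CHF → AUD → MXN → GBP → CHF.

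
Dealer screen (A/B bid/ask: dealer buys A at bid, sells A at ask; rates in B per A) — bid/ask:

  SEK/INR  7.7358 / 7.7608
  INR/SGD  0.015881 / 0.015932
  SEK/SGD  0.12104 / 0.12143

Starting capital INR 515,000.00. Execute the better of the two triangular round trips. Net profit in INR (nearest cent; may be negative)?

Best loop INR → SGD → SEK → INR:
INR 515,000.00 × 0.015881 (sell INR at bid) = SGD 8,178.71
SGD 8,178.71 ÷ 0.12143 (buy SEK at ask) = SEK 67,353.33
SEK 67,353.33 × 7.7358 (sell SEK at bid) = INR 521,031.90

Net profit: INR 6,031.90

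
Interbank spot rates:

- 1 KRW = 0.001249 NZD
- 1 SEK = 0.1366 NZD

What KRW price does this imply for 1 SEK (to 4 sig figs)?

1 SEK × 0.1366 = 0.1366 NZD
0.1366 NZD ÷ 0.001249 = 109.367 KRW

SEK/KRW = 109.4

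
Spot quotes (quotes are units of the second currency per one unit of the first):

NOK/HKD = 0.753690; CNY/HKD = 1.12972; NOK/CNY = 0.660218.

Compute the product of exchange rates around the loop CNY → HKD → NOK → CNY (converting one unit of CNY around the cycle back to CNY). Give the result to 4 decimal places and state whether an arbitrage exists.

Around CNY → HKD → NOK → CNY: 1 × 1.12972 ÷ 0.753690 × 0.660218 = 0.989613
Product < 1; profitable direction is CNY → NOK → HKD → CNY.

0.9896 (arbitrage exists)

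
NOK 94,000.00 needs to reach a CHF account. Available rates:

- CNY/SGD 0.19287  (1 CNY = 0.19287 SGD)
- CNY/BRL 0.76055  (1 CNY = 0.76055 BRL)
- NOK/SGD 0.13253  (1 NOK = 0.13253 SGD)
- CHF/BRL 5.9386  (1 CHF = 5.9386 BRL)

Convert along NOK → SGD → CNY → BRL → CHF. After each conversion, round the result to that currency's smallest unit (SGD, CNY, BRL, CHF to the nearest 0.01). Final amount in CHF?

CHF 8,272.20

NOK 94,000.00 × 0.13253 = SGD 12,457.82
SGD 12,457.82 ÷ 0.19287 = CNY 64,591.80
CNY 64,591.80 × 0.76055 = BRL 49,125.29
BRL 49,125.29 ÷ 5.9386 = CHF 8,272.20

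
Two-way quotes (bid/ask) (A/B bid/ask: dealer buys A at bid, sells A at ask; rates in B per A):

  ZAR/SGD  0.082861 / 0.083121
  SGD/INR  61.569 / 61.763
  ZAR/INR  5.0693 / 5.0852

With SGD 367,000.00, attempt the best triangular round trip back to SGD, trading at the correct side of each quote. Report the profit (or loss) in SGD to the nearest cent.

Net profit: SGD 1,188.56

Best loop SGD → INR → ZAR → SGD:
SGD 367,000.00 × 61.569 (sell SGD at bid) = INR 22,595,823.00
INR 22,595,823.00 ÷ 5.0852 (buy ZAR at ask) = ZAR 4,443,448.24
ZAR 4,443,448.24 × 0.082861 (sell ZAR at bid) = SGD 368,188.56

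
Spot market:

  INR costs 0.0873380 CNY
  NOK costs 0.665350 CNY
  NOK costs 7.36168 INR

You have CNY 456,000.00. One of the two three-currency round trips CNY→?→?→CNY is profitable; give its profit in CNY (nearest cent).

Profit: CNY 15,883.54

Profitable loop is CNY → INR → NOK → CNY:
CNY 456,000.00 ÷ 0.0873380 = INR 5,221,095.06
INR 5,221,095.06 ÷ 7.36168 = NOK 709,226.03
NOK 709,226.03 × 0.665350 = CNY 471,883.54
Profit = CNY 471,883.54 − CNY 456,000.00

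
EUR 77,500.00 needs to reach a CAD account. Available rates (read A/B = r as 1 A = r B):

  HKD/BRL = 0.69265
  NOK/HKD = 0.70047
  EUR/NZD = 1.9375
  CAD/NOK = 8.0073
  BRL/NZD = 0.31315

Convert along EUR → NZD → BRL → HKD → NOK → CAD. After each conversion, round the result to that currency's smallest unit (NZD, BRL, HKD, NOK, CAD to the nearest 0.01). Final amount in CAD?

EUR 77,500.00 × 1.9375 = NZD 150,156.25
NZD 150,156.25 ÷ 0.31315 = BRL 479,502.63
BRL 479,502.63 ÷ 0.69265 = HKD 692,272.62
HKD 692,272.62 ÷ 0.70047 = NOK 988,297.31
NOK 988,297.31 ÷ 8.0073 = CAD 123,424.54

CAD 123,424.54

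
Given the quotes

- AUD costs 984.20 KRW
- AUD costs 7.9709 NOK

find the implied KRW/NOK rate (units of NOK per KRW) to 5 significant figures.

1 KRW ÷ 984.20 = 0.00101605 AUD
0.00101605 AUD × 7.9709 = 0.00809886 NOK

KRW/NOK = 0.0080989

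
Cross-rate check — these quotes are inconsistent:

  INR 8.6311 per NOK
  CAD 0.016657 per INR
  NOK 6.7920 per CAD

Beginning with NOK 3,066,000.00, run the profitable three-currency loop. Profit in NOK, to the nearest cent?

Profit: NOK 73,869.07

Profitable loop is NOK → CAD → INR → NOK:
NOK 3,066,000.00 ÷ 6.7920 = CAD 451,413.43
CAD 451,413.43 ÷ 0.016657 = INR 27,100,523.96
INR 27,100,523.96 ÷ 8.6311 = NOK 3,139,869.07
Profit = NOK 3,139,869.07 − NOK 3,066,000.00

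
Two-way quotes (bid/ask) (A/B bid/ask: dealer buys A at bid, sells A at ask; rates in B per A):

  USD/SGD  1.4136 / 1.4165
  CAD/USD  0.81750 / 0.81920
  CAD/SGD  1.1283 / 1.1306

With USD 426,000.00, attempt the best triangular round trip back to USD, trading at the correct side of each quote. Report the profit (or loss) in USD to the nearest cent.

Net profit: USD 9,426.56

Best loop USD → SGD → CAD → USD:
USD 426,000.00 × 1.4136 (sell USD at bid) = SGD 602,193.60
SGD 602,193.60 ÷ 1.1306 (buy CAD at ask) = CAD 532,631.88
CAD 532,631.88 × 0.81750 (sell CAD at bid) = USD 435,426.56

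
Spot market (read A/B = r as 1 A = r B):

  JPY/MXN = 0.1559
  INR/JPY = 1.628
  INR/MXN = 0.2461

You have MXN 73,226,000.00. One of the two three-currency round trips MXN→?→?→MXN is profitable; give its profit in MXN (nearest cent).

Profit: MXN 2,292,649.23

Profitable loop is MXN → INR → JPY → MXN:
MXN 73,226,000.00 ÷ 0.2461 = INR 297,545,713.12
INR 297,545,713.12 × 1.628 = JPY 484,404,421
JPY 484,404,421 × 0.1559 = MXN 75,518,649.23
Profit = MXN 75,518,649.23 − MXN 73,226,000.00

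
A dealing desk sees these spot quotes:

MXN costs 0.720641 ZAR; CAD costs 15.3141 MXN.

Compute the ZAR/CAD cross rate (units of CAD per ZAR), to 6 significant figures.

ZAR/CAD = 0.0906128

1 ZAR ÷ 0.720641 = 1.38765 MXN
1.38765 MXN ÷ 15.3141 = 0.0906128 CAD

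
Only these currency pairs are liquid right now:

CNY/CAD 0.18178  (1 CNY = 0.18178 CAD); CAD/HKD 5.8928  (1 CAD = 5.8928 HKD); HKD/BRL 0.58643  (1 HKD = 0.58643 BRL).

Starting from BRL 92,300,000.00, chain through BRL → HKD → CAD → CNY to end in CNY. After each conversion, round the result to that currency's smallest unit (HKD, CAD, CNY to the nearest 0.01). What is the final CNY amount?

CNY 146,932,450.27

BRL 92,300,000.00 ÷ 0.58643 = HKD 157,393,039.24
HKD 157,393,039.24 ÷ 5.8928 = CAD 26,709,380.81
CAD 26,709,380.81 ÷ 0.18178 = CNY 146,932,450.27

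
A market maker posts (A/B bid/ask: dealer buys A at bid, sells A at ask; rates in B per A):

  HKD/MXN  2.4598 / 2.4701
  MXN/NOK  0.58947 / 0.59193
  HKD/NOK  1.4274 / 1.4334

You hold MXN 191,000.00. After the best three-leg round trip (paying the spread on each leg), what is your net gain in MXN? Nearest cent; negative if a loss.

Best loop MXN → NOK → HKD → MXN:
MXN 191,000.00 × 0.58947 (sell MXN at bid) = NOK 112,588.77
NOK 112,588.77 ÷ 1.4334 (buy HKD at ask) = HKD 78,546.65
HKD 78,546.65 × 2.4598 (sell HKD at bid) = MXN 193,209.05

Net profit: MXN 2,209.05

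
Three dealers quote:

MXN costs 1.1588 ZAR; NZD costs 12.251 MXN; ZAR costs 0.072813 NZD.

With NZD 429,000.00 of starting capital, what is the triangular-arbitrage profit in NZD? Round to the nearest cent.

Profit: NZD 14,451.62

Profitable loop is NZD → MXN → ZAR → NZD:
NZD 429,000.00 × 12.251 = MXN 5,255,679.00
MXN 5,255,679.00 × 1.1588 = ZAR 6,090,280.83
ZAR 6,090,280.83 × 0.072813 = NZD 443,451.62
Profit = NZD 443,451.62 − NZD 429,000.00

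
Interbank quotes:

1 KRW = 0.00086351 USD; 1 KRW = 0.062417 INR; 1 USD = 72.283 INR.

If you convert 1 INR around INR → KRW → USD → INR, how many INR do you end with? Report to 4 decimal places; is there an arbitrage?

1.0000 (no arbitrage)

Around INR → KRW → USD → INR: 1 ÷ 0.062417 × 0.00086351 × 72.283 = 1.000001
Product ≈ 1 (deviation 0.000%, within rounding noise).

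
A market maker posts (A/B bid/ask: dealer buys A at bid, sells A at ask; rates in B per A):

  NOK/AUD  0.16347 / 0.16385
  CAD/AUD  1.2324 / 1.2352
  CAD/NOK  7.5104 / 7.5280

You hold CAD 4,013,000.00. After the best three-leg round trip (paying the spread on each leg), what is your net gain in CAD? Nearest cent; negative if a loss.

Best loop CAD → AUD → NOK → CAD:
CAD 4,013,000.00 × 1.2324 (sell CAD at bid) = AUD 4,945,621.20
AUD 4,945,621.20 ÷ 0.16385 (buy NOK at ask) = NOK 30,183,833.99
NOK 30,183,833.99 ÷ 7.5280 (buy CAD at ask) = CAD 4,009,542.24

Net result: CAD -3,457.76 (no profitable arbitrage after spreads)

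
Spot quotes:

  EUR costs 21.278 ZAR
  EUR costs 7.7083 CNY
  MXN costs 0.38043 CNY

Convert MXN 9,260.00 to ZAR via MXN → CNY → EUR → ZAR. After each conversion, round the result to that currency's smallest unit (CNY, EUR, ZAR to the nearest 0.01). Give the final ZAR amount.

ZAR 9,724.26

MXN 9,260.00 × 0.38043 = CNY 3,522.78
CNY 3,522.78 ÷ 7.7083 = EUR 457.01
EUR 457.01 × 21.278 = ZAR 9,724.26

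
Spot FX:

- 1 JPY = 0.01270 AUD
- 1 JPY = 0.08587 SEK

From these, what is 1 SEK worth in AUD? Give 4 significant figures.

SEK/AUD = 0.1479

1 SEK ÷ 0.08587 = 11.6455 JPY
11.6455 JPY × 0.01270 = 0.147898 AUD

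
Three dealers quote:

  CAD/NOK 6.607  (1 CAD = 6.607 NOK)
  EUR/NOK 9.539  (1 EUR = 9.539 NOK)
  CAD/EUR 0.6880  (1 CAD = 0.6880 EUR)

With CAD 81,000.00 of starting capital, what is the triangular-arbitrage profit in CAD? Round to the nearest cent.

Profit: CAD 545.13

Profitable loop is CAD → NOK → EUR → CAD:
CAD 81,000.00 × 6.607 = NOK 535,167.00
NOK 535,167.00 ÷ 9.539 = EUR 56,103.05
EUR 56,103.05 ÷ 0.6880 = CAD 81,545.13
Profit = CAD 81,545.13 − CAD 81,000.00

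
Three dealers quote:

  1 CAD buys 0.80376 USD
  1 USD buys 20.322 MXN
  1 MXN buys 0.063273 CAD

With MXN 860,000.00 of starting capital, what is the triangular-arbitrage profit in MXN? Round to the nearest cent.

Profitable loop is MXN → CAD → USD → MXN:
MXN 860,000.00 × 0.063273 = CAD 54,414.78
CAD 54,414.78 × 0.80376 = USD 43,736.42
USD 43,736.42 × 20.322 = MXN 888,811.60
Profit = MXN 888,811.60 − MXN 860,000.00

Profit: MXN 28,811.60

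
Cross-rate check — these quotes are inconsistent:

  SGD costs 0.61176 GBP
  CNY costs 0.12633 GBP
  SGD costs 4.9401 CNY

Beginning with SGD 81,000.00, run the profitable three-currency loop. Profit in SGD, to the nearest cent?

Profit: SGD 1,631.60

Profitable loop is SGD → CNY → GBP → SGD:
SGD 81,000.00 × 4.9401 = CNY 400,148.10
CNY 400,148.10 × 0.12633 = GBP 50,550.71
GBP 50,550.71 ÷ 0.61176 = SGD 82,631.60
Profit = SGD 82,631.60 − SGD 81,000.00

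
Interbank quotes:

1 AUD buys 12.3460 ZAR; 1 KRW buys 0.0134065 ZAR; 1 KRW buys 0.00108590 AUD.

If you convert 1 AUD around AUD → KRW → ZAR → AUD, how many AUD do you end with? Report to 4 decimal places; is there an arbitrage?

Around AUD → KRW → ZAR → AUD: 1 ÷ 0.00108590 × 0.0134065 ÷ 12.3460 = 0.999998
Product ≈ 1 (deviation 0.000%, within rounding noise).

1.0000 (no arbitrage)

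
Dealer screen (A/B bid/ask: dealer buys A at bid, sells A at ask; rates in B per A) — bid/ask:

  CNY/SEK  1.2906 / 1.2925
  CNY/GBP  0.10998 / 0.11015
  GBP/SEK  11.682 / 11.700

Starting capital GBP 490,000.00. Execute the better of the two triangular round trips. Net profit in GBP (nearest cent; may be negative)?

Best loop GBP → CNY → SEK → GBP:
GBP 490,000.00 ÷ 0.11015 (buy CNY at ask) = CNY 4,448,479.35
CNY 4,448,479.35 × 1.2906 (sell CNY at bid) = SEK 5,741,207.44
SEK 5,741,207.44 ÷ 11.700 (buy GBP at ask) = GBP 490,701.49

Net profit: GBP 701.49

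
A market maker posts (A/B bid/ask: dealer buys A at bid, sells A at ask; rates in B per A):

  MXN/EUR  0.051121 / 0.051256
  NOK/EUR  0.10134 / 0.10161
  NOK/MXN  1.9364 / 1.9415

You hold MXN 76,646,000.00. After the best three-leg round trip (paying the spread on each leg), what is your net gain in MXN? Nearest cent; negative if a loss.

Net profit: MXN 1,406,764.37

Best loop MXN → NOK → EUR → MXN:
MXN 76,646,000.00 ÷ 1.9415 (buy NOK at ask) = NOK 39,477,723.41
NOK 39,477,723.41 × 0.10134 (sell NOK at bid) = EUR 4,000,672.49
EUR 4,000,672.49 ÷ 0.051256 (buy MXN at ask) = MXN 78,052,764.37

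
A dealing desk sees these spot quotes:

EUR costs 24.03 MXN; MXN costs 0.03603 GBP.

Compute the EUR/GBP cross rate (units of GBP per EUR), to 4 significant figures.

1 EUR × 24.03 = 24.03 MXN
24.03 MXN × 0.03603 = 0.865801 GBP

EUR/GBP = 0.8658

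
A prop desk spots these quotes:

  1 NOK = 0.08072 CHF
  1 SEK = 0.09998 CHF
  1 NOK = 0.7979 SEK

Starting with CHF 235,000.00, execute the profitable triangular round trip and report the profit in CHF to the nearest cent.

Profitable loop is CHF → SEK → NOK → CHF:
CHF 235,000.00 ÷ 0.09998 = SEK 2,350,470.09
SEK 2,350,470.09 ÷ 0.7979 = NOK 2,945,820.40
NOK 2,945,820.40 × 0.08072 = CHF 237,786.62
Profit = CHF 237,786.62 − CHF 235,000.00

Profit: CHF 2,786.62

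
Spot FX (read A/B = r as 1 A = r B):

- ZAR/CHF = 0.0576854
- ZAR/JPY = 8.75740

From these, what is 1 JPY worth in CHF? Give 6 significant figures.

1 JPY ÷ 8.75740 = 0.114189 ZAR
0.114189 ZAR × 0.0576854 = 0.00658705 CHF

JPY/CHF = 0.00658705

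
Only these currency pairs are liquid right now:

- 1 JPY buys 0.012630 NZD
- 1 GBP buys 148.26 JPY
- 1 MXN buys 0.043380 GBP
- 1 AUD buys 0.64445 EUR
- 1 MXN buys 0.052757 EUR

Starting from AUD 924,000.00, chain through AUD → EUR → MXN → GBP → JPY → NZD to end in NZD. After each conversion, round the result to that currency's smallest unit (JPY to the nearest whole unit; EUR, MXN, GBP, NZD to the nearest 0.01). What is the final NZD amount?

AUD 924,000.00 × 0.64445 = EUR 595,471.80
EUR 595,471.80 ÷ 0.052757 = MXN 11,287,067.12
MXN 11,287,067.12 × 0.043380 = GBP 489,632.97
GBP 489,632.97 × 148.26 = JPY 72,592,984
JPY 72,592,984 × 0.012630 = NZD 916,849.39

NZD 916,849.39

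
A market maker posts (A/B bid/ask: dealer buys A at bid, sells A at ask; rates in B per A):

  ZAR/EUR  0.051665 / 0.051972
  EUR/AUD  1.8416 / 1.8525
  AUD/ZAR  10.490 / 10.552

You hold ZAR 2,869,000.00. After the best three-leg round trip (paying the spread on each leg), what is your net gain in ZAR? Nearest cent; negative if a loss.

Best loop ZAR → EUR → AUD → ZAR:
ZAR 2,869,000.00 × 0.051665 (sell ZAR at bid) = EUR 148,226.89
EUR 148,226.89 × 1.8416 (sell EUR at bid) = AUD 272,974.63
AUD 272,974.63 × 10.490 (sell AUD at bid) = ZAR 2,863,503.88

Net result: ZAR -5,496.12 (no profitable arbitrage after spreads)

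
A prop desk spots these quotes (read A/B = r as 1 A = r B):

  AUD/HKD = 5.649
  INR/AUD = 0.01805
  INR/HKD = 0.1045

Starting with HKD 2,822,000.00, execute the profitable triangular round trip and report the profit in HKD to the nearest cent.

Profitable loop is HKD → AUD → INR → HKD:
HKD 2,822,000.00 ÷ 5.649 = AUD 499,557.44
AUD 499,557.44 ÷ 0.01805 = INR 27,676,312.68
INR 27,676,312.68 × 0.1045 = HKD 2,892,174.67
Profit = HKD 2,892,174.67 − HKD 2,822,000.00

Profit: HKD 70,174.67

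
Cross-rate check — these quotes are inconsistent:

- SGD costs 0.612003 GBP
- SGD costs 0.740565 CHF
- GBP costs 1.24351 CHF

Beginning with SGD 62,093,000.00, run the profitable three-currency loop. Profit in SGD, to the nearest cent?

Profitable loop is SGD → GBP → CHF → SGD:
SGD 62,093,000.00 × 0.612003 = GBP 38,001,102.28
GBP 38,001,102.28 × 1.24351 = CHF 47,254,750.69
CHF 47,254,750.69 ÷ 0.740565 = SGD 63,809,052.14
Profit = SGD 63,809,052.14 − SGD 62,093,000.00

Profit: SGD 1,716,052.14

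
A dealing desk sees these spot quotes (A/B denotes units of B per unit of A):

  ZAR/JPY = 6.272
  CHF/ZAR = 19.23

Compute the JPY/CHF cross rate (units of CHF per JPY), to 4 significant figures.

1 JPY ÷ 6.272 = 0.159439 ZAR
0.159439 ZAR ÷ 19.23 = 0.00829115 CHF

JPY/CHF = 0.008291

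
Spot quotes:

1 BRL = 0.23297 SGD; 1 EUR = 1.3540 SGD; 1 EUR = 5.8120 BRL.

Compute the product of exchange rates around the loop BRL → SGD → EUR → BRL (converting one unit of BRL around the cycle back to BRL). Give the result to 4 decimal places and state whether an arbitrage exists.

Around BRL → SGD → EUR → BRL: 1 × 0.23297 ÷ 1.3540 × 5.8120 = 1.000016
Product ≈ 1 (deviation 0.002%, within rounding noise).

1.0000 (no arbitrage)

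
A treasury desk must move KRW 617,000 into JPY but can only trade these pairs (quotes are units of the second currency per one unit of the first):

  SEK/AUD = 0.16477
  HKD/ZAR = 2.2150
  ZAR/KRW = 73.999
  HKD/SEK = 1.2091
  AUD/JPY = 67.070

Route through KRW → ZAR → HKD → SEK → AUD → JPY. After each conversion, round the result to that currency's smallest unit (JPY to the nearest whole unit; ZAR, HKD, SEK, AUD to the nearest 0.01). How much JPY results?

JPY 50,298

KRW 617,000 ÷ 73.999 = ZAR 8,337.95
ZAR 8,337.95 ÷ 2.2150 = HKD 3,764.31
HKD 3,764.31 × 1.2091 = SEK 4,551.43
SEK 4,551.43 × 0.16477 = AUD 749.94
AUD 749.94 × 67.070 = JPY 50,298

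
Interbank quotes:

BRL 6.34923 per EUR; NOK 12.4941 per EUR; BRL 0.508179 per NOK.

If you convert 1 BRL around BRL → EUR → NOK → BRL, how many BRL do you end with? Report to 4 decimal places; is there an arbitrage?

1.0000 (no arbitrage)

Around BRL → EUR → NOK → BRL: 1 ÷ 6.34923 × 12.4941 × 0.508179 = 1.000001
Product ≈ 1 (deviation 0.000%, within rounding noise).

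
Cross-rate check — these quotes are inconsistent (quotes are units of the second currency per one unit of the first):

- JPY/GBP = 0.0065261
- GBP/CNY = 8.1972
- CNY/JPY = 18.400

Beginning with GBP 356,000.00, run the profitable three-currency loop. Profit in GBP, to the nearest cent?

Profit: GBP 5,670.36

Profitable loop is GBP → JPY → CNY → GBP:
GBP 356,000.00 ÷ 0.0065261 = JPY 54,550,191
JPY 54,550,191 ÷ 18.400 = CNY 2,964,684.28
CNY 2,964,684.28 ÷ 8.1972 = GBP 361,670.36
Profit = GBP 361,670.36 − GBP 356,000.00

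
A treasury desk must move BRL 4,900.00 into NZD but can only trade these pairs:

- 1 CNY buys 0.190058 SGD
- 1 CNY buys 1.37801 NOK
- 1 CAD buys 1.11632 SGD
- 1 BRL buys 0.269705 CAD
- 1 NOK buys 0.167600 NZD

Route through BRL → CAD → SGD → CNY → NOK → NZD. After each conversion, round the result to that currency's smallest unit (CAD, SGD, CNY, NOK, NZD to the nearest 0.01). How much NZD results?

NZD 1,792.72

BRL 4,900.00 × 0.269705 = CAD 1,321.55
CAD 1,321.55 × 1.11632 = SGD 1,475.27
SGD 1,475.27 ÷ 0.190058 = CNY 7,762.21
CNY 7,762.21 × 1.37801 = NOK 10,696.40
NOK 10,696.40 × 0.167600 = NZD 1,792.72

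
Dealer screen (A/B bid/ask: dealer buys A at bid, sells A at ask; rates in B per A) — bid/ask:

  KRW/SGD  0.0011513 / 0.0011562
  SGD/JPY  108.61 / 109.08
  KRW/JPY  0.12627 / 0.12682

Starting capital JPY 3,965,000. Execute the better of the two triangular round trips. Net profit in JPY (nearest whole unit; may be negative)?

Net profit: JPY 4,769

Best loop JPY → SGD → KRW → JPY:
JPY 3,965,000 ÷ 109.08 (buy SGD at ask) = SGD 36,349.47
SGD 36,349.47 ÷ 0.0011562 (buy KRW at ask) = KRW 31,438,737
KRW 31,438,737 × 0.12627 (sell KRW at bid) = JPY 3,969,769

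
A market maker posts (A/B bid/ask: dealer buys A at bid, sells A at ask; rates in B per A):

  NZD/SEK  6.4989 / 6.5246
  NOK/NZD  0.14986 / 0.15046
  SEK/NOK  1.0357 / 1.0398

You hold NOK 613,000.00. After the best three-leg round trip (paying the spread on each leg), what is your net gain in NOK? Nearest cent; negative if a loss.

Net profit: NOK 5,329.59

Best loop NOK → NZD → SEK → NOK:
NOK 613,000.00 × 0.14986 (sell NOK at bid) = NZD 91,864.18
NZD 91,864.18 × 6.4989 (sell NZD at bid) = SEK 597,016.12
SEK 597,016.12 × 1.0357 (sell SEK at bid) = NOK 618,329.59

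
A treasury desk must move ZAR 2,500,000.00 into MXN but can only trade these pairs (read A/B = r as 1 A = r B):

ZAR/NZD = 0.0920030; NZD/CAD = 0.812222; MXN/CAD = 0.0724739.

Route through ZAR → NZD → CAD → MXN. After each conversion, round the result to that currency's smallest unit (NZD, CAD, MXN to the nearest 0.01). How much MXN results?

MXN 2,577,716.25

ZAR 2,500,000.00 × 0.0920030 = NZD 230,007.50
NZD 230,007.50 × 0.812222 = CAD 186,817.15
CAD 186,817.15 ÷ 0.0724739 = MXN 2,577,716.25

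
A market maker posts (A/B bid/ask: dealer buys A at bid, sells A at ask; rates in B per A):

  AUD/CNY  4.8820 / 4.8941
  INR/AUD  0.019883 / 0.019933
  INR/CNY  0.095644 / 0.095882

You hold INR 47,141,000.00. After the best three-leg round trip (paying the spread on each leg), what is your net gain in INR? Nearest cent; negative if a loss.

Best loop INR → AUD → CNY → INR:
INR 47,141,000.00 × 0.019883 (sell INR at bid) = AUD 937,304.50
AUD 937,304.50 × 4.8820 (sell AUD at bid) = CNY 4,575,920.58
CNY 4,575,920.58 ÷ 0.095882 (buy INR at ask) = INR 47,724,500.78

Net profit: INR 583,500.78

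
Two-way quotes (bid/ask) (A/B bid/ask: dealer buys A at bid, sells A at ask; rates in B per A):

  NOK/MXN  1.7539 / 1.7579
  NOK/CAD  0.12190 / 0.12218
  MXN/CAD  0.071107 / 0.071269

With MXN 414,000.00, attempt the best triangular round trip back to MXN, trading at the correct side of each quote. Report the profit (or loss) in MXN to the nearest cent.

Net profit: MXN 8,588.24

Best loop MXN → CAD → NOK → MXN:
MXN 414,000.00 × 0.071107 (sell MXN at bid) = CAD 29,438.30
CAD 29,438.30 ÷ 0.12218 (buy NOK at ask) = NOK 240,942.04
NOK 240,942.04 × 1.7539 (sell NOK at bid) = MXN 422,588.24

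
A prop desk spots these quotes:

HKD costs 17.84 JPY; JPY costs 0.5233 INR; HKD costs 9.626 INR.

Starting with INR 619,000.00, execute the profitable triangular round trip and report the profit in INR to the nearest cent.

Profit: INR 19,250.14

Profitable loop is INR → JPY → HKD → INR:
INR 619,000.00 ÷ 0.5233 = JPY 1,182,878
JPY 1,182,878 ÷ 17.84 = HKD 66,304.81
HKD 66,304.81 × 9.626 = INR 638,250.14
Profit = INR 638,250.14 − INR 619,000.00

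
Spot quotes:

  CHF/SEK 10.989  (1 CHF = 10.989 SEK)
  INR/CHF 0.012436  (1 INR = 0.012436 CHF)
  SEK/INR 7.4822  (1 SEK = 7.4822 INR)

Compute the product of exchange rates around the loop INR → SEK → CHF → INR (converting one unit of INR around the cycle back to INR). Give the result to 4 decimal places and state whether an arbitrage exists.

Around INR → SEK → CHF → INR: 1 ÷ 7.4822 ÷ 10.989 ÷ 0.012436 = 0.977984
Product < 1; profitable direction is INR → CHF → SEK → INR.

0.9780 (arbitrage exists)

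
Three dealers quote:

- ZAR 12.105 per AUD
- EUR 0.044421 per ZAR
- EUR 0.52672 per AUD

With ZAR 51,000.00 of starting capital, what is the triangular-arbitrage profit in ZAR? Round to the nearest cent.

Profitable loop is ZAR → EUR → AUD → ZAR:
ZAR 51,000.00 × 0.044421 = EUR 2,265.47
EUR 2,265.47 ÷ 0.52672 = AUD 4,301.09
AUD 4,301.09 × 12.105 = ZAR 52,064.71
Profit = ZAR 52,064.71 − ZAR 51,000.00

Profit: ZAR 1,064.71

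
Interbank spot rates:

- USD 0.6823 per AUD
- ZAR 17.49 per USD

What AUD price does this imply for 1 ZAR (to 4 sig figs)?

1 ZAR ÷ 17.49 = 0.0571755 USD
0.0571755 USD ÷ 0.6823 = 0.0837982 AUD

ZAR/AUD = 0.08380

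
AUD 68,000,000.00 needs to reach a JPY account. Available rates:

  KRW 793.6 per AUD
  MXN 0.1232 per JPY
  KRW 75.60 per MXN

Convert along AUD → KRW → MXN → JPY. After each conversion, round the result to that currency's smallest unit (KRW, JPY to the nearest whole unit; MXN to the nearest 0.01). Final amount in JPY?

JPY 5,793,994,365

AUD 68,000,000.00 × 793.6 = KRW 53,964,800,000
KRW 53,964,800,000 ÷ 75.60 = MXN 713,820,105.82
MXN 713,820,105.82 ÷ 0.1232 = JPY 5,793,994,365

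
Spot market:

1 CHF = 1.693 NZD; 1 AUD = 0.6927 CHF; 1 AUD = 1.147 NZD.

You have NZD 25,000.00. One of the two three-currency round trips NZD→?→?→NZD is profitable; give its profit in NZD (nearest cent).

Profitable loop is NZD → AUD → CHF → NZD:
NZD 25,000.00 ÷ 1.147 = AUD 21,795.99
AUD 21,795.99 × 0.6927 = CHF 15,098.08
CHF 15,098.08 × 1.693 = NZD 25,561.05
Profit = NZD 25,561.05 − NZD 25,000.00

Profit: NZD 561.05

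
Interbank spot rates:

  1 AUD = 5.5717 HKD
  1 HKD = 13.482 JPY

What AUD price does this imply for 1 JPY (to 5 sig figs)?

1 JPY ÷ 13.482 = 0.074173 HKD
0.074173 HKD ÷ 5.5717 = 0.0133124 AUD

JPY/AUD = 0.013312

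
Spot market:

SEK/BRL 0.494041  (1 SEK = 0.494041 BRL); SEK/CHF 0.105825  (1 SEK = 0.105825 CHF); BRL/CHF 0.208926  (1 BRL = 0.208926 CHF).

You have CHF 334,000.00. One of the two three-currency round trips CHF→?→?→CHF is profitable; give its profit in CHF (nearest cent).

Profit: CHF 8,435.88

Profitable loop is CHF → BRL → SEK → CHF:
CHF 334,000.00 ÷ 0.208926 = BRL 1,598,652.15
BRL 1,598,652.15 ÷ 0.494041 = SEK 3,235,869.40
SEK 3,235,869.40 × 0.105825 = CHF 342,435.88
Profit = CHF 342,435.88 − CHF 334,000.00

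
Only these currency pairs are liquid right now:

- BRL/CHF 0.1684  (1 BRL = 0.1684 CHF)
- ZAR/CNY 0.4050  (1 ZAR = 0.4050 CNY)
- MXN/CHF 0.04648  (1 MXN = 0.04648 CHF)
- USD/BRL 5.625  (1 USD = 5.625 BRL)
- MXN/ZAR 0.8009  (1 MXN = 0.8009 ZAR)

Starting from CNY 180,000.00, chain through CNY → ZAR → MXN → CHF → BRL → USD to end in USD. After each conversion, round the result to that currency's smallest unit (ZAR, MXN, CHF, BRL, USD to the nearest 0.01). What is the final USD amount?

CNY 180,000.00 ÷ 0.4050 = ZAR 444,444.44
ZAR 444,444.44 ÷ 0.8009 = MXN 554,931.25
MXN 554,931.25 × 0.04648 = CHF 25,793.20
CHF 25,793.20 ÷ 0.1684 = BRL 153,166.27
BRL 153,166.27 ÷ 5.625 = USD 27,229.56

USD 27,229.56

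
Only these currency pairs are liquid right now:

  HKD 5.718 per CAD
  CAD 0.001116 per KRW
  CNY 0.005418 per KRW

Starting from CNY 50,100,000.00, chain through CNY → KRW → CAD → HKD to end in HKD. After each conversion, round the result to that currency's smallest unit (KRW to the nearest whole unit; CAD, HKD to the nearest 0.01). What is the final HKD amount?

HKD 59,007,480.40

CNY 50,100,000.00 ÷ 0.005418 = KRW 9,246,954,596
KRW 9,246,954,596 × 0.001116 = CAD 10,319,601.33
CAD 10,319,601.33 × 5.718 = HKD 59,007,480.40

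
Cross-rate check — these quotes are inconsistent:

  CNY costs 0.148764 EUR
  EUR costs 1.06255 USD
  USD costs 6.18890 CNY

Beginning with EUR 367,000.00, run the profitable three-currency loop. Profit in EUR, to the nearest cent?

Profitable loop is EUR → CNY → USD → EUR:
EUR 367,000.00 ÷ 0.148764 = CNY 2,466,994.70
CNY 2,466,994.70 ÷ 6.18890 = USD 398,616.02
USD 398,616.02 ÷ 1.06255 = EUR 375,150.37
Profit = EUR 375,150.37 − EUR 367,000.00

Profit: EUR 8,150.37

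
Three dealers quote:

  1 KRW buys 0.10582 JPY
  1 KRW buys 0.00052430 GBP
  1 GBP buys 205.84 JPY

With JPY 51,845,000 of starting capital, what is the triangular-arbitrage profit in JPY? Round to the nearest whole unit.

Profitable loop is JPY → KRW → GBP → JPY:
JPY 51,845,000 ÷ 0.10582 = KRW 489,935,740
KRW 489,935,740 × 0.00052430 = GBP 256,873.31
GBP 256,873.31 × 205.84 = JPY 52,874,802
Profit = JPY 52,874,802 − JPY 51,845,000

Profit: JPY 1,029,802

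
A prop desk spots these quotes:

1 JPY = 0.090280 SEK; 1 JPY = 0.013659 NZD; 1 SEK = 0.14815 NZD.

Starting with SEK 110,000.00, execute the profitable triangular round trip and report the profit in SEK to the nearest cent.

Profit: SEK 2,335.85

Profitable loop is SEK → JPY → NZD → SEK:
SEK 110,000.00 ÷ 0.090280 = JPY 1,218,432
JPY 1,218,432 × 0.013659 = NZD 16,642.56
NZD 16,642.56 ÷ 0.14815 = SEK 112,335.85
Profit = SEK 112,335.85 − SEK 110,000.00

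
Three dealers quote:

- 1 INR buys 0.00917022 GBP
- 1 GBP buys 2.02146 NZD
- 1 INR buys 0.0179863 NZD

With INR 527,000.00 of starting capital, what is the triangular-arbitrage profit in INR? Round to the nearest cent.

Profitable loop is INR → GBP → NZD → INR:
INR 527,000.00 × 0.00917022 = GBP 4,832.71
GBP 4,832.71 × 2.02146 = NZD 9,769.12
NZD 9,769.12 ÷ 0.0179863 = INR 543,142.38
Profit = INR 543,142.38 − INR 527,000.00

Profit: INR 16,142.38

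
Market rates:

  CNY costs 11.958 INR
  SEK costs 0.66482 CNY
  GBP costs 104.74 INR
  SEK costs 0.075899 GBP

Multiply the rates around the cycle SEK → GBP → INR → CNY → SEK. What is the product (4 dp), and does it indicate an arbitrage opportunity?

1.0000 (no arbitrage)

Around SEK → GBP → INR → CNY → SEK: 1 × 0.075899 × 104.74 ÷ 11.958 ÷ 0.66482 = 0.999968
Product ≈ 1 (deviation 0.003%, within rounding noise).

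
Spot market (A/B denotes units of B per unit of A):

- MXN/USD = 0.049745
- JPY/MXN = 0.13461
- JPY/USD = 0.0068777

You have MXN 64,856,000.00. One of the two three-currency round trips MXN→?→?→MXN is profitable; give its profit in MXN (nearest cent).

Profit: MXN 1,758,171.20

Profitable loop is MXN → JPY → USD → MXN:
MXN 64,856,000.00 ÷ 0.13461 = JPY 481,806,701
JPY 481,806,701 × 0.0068777 = USD 3,313,721.95
USD 3,313,721.95 ÷ 0.049745 = MXN 66,614,171.20
Profit = MXN 66,614,171.20 − MXN 64,856,000.00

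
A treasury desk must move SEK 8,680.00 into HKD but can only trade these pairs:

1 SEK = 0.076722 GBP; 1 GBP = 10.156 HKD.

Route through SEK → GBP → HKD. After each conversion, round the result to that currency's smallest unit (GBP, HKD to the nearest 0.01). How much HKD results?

HKD 6,763.39

SEK 8,680.00 × 0.076722 = GBP 665.95
GBP 665.95 × 10.156 = HKD 6,763.39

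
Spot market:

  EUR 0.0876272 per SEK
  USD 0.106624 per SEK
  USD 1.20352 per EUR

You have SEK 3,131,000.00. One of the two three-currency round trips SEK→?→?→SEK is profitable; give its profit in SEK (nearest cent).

Profit: SEK 34,525.32

Profitable loop is SEK → USD → EUR → SEK:
SEK 3,131,000.00 × 0.106624 = USD 333,839.74
USD 333,839.74 ÷ 1.20352 = EUR 277,386.12
EUR 277,386.12 ÷ 0.0876272 = SEK 3,165,525.32
Profit = SEK 3,165,525.32 − SEK 3,131,000.00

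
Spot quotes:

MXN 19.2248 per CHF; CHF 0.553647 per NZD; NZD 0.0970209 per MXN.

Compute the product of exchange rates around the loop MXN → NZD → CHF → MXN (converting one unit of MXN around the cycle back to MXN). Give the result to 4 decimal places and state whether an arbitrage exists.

1.0327 (arbitrage exists)

Around MXN → NZD → CHF → MXN: 1 × 0.0970209 × 0.553647 × 19.2248 = 1.032666
Product > 1; profitable direction is MXN → NZD → CHF → MXN.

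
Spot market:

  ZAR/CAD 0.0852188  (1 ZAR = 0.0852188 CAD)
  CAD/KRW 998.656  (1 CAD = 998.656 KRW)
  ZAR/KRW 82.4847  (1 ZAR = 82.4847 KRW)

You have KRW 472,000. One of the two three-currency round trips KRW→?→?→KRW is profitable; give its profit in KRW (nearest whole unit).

Profit: KRW 14,990

Profitable loop is KRW → ZAR → CAD → KRW:
KRW 472,000 ÷ 82.4847 = ZAR 5,722.27
ZAR 5,722.27 × 0.0852188 = CAD 487.65
CAD 487.65 × 998.656 = KRW 486,990
Profit = KRW 486,990 − KRW 472,000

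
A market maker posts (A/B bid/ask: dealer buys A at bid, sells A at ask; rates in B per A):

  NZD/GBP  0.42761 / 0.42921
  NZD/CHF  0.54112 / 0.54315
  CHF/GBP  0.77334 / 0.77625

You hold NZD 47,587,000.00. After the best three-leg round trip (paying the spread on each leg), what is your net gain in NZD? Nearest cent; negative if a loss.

Best loop NZD → GBP → CHF → NZD:
NZD 47,587,000.00 × 0.42761 (sell NZD at bid) = GBP 20,348,677.07
GBP 20,348,677.07 ÷ 0.77625 (buy CHF at ask) = CHF 26,214,076.74
CHF 26,214,076.74 ÷ 0.54315 (buy NZD at ask) = NZD 48,263,052.09

Net profit: NZD 676,052.09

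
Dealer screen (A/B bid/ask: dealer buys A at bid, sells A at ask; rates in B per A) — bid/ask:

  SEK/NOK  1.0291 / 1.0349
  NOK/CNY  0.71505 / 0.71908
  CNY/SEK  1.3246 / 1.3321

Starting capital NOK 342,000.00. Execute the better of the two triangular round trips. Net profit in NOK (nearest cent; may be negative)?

Best loop NOK → SEK → CNY → NOK:
NOK 342,000.00 ÷ 1.0349 (buy SEK at ask) = SEK 330,466.71
SEK 330,466.71 ÷ 1.3321 (buy CNY at ask) = CNY 248,079.51
CNY 248,079.51 ÷ 0.71908 (buy NOK at ask) = NOK 344,995.70

Net profit: NOK 2,995.70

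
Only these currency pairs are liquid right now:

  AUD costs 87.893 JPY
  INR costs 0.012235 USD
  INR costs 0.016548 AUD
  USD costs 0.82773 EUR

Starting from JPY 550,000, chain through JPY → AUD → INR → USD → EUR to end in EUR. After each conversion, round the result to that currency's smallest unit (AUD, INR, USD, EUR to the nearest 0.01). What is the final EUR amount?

EUR 3,829.62

JPY 550,000 ÷ 87.893 = AUD 6,257.61
AUD 6,257.61 ÷ 0.016548 = INR 378,149.02
INR 378,149.02 × 0.012235 = USD 4,626.65
USD 4,626.65 × 0.82773 = EUR 3,829.62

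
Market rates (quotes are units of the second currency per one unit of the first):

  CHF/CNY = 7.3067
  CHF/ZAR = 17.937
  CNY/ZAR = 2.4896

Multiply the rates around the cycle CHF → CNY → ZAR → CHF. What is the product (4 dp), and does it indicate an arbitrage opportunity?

Around CHF → CNY → ZAR → CHF: 1 × 7.3067 × 2.4896 ÷ 17.937 = 1.014147
Product > 1; profitable direction is CHF → CNY → ZAR → CHF.

1.0141 (arbitrage exists)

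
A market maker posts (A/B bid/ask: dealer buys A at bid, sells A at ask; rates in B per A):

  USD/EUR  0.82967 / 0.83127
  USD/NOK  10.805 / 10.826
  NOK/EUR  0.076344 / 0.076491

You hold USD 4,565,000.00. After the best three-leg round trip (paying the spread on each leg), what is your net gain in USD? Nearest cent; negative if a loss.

Net profit: USD 8,701.39

Best loop USD → EUR → NOK → USD:
USD 4,565,000.00 × 0.82967 (sell USD at bid) = EUR 3,787,443.55
EUR 3,787,443.55 ÷ 0.076491 (buy NOK at ask) = NOK 49,514,891.29
NOK 49,514,891.29 ÷ 10.826 (buy USD at ask) = USD 4,573,701.39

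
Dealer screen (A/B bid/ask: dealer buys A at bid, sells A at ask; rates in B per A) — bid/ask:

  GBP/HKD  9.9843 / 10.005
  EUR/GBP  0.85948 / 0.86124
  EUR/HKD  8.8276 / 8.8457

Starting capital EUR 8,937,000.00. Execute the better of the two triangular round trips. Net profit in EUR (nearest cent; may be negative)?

Best loop EUR → HKD → GBP → EUR:
EUR 8,937,000.00 × 8.8276 (sell EUR at bid) = HKD 78,892,261.20
HKD 78,892,261.20 ÷ 10.005 (buy GBP at ask) = GBP 7,885,283.48
GBP 7,885,283.48 ÷ 0.86124 (buy EUR at ask) = EUR 9,155,732.99

Net profit: EUR 218,732.99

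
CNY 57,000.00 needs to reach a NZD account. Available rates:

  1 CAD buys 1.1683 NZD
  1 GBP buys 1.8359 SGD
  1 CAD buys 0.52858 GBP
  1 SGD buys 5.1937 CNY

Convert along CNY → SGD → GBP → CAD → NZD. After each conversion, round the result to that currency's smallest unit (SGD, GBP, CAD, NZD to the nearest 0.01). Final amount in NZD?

CNY 57,000.00 ÷ 5.1937 = SGD 10,974.83
SGD 10,974.83 ÷ 1.8359 = GBP 5,977.90
GBP 5,977.90 ÷ 0.52858 = CAD 11,309.36
CAD 11,309.36 × 1.1683 = NZD 13,212.73

NZD 13,212.73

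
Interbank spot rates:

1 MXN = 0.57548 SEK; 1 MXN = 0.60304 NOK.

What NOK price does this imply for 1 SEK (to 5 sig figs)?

SEK/NOK = 1.0479

1 SEK ÷ 0.57548 = 1.73768 MXN
1.73768 MXN × 0.60304 = 1.04789 NOK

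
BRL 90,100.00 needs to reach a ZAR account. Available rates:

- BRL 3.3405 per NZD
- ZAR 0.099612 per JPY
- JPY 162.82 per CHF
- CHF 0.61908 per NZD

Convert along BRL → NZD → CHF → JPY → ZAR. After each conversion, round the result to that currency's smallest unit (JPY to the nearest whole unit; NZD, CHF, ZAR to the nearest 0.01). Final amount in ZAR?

BRL 90,100.00 ÷ 3.3405 = NZD 26,972.01
NZD 26,972.01 × 0.61908 = CHF 16,697.83
CHF 16,697.83 × 162.82 = JPY 2,718,741
JPY 2,718,741 × 0.099612 = ZAR 270,819.23

ZAR 270,819.23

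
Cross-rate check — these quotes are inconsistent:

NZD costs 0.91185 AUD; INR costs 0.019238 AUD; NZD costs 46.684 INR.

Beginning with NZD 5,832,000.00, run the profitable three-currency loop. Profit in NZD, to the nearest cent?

Profitable loop is NZD → AUD → INR → NZD:
NZD 5,832,000.00 × 0.91185 = AUD 5,317,909.20
AUD 5,317,909.20 ÷ 0.019238 = INR 276,427,341.72
INR 276,427,341.72 ÷ 46.684 = NZD 5,921,243.72
Profit = NZD 5,921,243.72 − NZD 5,832,000.00

Profit: NZD 89,243.72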